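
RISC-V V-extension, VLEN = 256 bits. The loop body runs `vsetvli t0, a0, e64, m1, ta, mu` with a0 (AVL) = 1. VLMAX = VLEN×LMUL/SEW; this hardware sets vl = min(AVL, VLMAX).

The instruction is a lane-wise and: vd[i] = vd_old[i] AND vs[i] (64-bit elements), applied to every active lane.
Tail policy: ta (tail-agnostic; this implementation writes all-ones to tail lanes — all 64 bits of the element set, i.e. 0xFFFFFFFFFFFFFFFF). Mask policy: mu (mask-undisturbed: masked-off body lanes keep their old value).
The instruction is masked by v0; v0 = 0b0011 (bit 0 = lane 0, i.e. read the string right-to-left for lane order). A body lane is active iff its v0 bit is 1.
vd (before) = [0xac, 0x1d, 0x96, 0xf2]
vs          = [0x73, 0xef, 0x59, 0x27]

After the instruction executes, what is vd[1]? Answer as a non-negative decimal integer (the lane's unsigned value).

vd[1] = 18446744073709551615

lanes per group: 256·1/64 = 4
AVL=1 ≤ VLMAX=4, so vl = 1
  i=0: and(0xac,0x73) → 32
  i=1: tail/ones → 18446744073709551615
  i=2: tail/ones → 18446744073709551615
  i=3: tail/ones → 18446744073709551615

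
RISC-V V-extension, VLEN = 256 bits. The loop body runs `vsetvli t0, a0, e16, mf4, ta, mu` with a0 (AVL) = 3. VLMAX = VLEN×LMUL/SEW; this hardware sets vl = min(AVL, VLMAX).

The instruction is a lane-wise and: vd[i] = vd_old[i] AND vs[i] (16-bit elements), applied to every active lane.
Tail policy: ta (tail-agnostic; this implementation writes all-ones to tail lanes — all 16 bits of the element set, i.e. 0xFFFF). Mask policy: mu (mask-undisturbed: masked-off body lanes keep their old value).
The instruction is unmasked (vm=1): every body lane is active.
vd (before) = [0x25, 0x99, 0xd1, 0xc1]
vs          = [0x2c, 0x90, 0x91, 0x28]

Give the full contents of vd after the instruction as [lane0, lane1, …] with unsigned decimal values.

vd = [36, 144, 145, 65535]

lanes per group: 256·1/4/16 = 4
vl ← min(3, 4) = 3
vd[0] and(0x25,0x2c) -> 0x24
vd[1] and(0x99,0x90) -> 0x90
vd[2] and(0xd1,0x91) -> 0x91
vd[3] tail/ones -> 0xffff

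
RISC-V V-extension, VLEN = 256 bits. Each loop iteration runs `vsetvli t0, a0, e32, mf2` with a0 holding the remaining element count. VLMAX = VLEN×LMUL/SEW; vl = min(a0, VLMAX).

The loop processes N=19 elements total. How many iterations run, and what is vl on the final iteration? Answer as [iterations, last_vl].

[iterations, last_vl] = [5, 3]

VLMAX = (256 × 1/2) / 32 = 4 lanes
N=19: ⌈19/4⌉ = 5 iters; last vl = 19 − 4×4 = 3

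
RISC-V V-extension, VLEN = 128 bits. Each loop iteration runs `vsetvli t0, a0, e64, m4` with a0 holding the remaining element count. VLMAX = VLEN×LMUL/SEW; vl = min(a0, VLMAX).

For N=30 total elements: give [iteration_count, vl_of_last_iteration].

[iterations, last_vl] = [4, 6]

lanes per group: 128·4/64 = 8
iterations = ceil(30/8) = 4; final-pass vl = 6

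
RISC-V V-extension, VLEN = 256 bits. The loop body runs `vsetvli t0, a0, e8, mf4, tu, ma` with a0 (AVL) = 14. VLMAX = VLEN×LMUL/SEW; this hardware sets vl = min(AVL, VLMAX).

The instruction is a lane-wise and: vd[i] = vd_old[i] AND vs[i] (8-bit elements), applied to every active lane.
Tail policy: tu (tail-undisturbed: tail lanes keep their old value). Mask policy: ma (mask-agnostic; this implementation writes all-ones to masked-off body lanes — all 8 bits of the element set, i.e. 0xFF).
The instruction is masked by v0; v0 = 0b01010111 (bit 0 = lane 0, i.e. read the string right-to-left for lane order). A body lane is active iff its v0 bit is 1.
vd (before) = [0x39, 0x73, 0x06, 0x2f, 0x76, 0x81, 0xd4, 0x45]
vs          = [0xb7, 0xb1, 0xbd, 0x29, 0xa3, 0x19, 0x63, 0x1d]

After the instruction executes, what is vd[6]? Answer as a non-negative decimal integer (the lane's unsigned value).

vd[6] = 64

VLMAX = VLEN×LMUL/SEW = 256×1/4/8 = 8
AVL=14 > VLMAX=8, so vl = 8
  i=0: and(0x39,0xb7) → 49
  i=1: and(0x73,0xb1) → 49
  i=2: and(0x06,0xbd) → 4
  i=3: mask-off/ones → 255
  i=4: and(0x76,0xa3) → 34
  i=5: mask-off/ones → 255
  i=6: and(0xd4,0x63) → 64
  i=7: mask-off/ones → 255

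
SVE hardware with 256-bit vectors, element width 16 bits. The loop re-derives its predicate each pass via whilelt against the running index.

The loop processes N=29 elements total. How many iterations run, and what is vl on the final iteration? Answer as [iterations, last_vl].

lane count: 256 div 16 = 16
iterations = ceil(29/16) = 2; final-pass vl = 13

[iterations, last_vl] = [2, 13]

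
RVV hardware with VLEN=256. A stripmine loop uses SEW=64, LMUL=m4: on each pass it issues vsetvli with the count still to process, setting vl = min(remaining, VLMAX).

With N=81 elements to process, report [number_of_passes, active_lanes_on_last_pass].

VLMAX = VLEN×LMUL/SEW = 256×4/64 = 16
81 elements at 16/iter → 6 passes, remainder 1 on the last

[iterations, last_vl] = [6, 1]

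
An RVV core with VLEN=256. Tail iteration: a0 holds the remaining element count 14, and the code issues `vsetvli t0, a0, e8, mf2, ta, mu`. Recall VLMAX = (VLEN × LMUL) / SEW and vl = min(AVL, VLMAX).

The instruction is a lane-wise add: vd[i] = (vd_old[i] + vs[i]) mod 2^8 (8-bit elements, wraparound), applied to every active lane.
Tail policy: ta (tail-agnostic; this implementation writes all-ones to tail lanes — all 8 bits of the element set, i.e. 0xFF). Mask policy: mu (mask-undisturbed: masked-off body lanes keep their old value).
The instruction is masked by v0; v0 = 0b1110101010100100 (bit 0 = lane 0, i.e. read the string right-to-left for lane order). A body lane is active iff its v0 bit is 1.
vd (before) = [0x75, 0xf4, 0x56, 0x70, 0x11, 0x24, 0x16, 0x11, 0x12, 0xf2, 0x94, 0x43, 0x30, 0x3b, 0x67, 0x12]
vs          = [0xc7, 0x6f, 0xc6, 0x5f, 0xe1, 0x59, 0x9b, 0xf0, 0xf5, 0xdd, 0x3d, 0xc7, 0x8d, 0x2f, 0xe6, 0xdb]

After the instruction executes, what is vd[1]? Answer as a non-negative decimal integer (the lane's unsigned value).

VLMAX = VLEN×LMUL/SEW = 256×1/2/8 = 16
vl ← min(14, 16) = 14
  i=0: mask-off/keep → 117
  i=1: mask-off/keep → 244
  i=2: add(0x56,0xc6) → 28
  i=3: mask-off/keep → 112
  i=4: mask-off/keep → 17
  i=5: add(0x24,0x59) → 125
  i=6: mask-off/keep → 22
  i=7: add(0x11,0xf0) → 1
  i=8: mask-off/keep → 18
  i=9: add(0xf2,0xdd) → 207
  i=10: mask-off/keep → 148
  i=11: add(0x43,0xc7) → 10
  i=12: mask-off/keep → 48
  i=13: add(0x3b,0x2f) → 106
  i=14: tail/ones → 255
  i=15: tail/ones → 255

vd[1] = 244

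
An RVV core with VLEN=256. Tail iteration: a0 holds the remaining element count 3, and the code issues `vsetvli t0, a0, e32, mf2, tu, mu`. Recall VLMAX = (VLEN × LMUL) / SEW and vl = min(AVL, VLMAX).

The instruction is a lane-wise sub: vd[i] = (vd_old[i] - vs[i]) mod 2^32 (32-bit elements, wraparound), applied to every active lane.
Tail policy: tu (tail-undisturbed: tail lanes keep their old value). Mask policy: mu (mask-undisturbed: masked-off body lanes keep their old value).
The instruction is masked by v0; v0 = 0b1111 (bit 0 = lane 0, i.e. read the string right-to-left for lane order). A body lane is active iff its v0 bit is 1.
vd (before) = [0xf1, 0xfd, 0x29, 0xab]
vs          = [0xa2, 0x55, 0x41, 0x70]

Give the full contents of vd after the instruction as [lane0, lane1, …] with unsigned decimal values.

vd = [79, 168, 4294967272, 171]

lanes per group: 256·1/2/32 = 4
vl = min(AVL, VLMAX) = min(3, 4) = 3
vd[0] sub(0xf1,0xa2) -> 0x4f
vd[1] sub(0xfd,0x55) -> 0xa8
vd[2] sub(0x29,0x41) -> 0xffffffe8
vd[3] tail/keep -> 0xab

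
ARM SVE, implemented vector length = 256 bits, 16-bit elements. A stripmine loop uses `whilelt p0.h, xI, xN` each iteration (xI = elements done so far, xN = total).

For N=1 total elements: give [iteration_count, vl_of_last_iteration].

register lanes = 256/16 = 16
iterations = ceil(1/16) = 1; final-pass vl = 1

[iterations, last_vl] = [1, 1]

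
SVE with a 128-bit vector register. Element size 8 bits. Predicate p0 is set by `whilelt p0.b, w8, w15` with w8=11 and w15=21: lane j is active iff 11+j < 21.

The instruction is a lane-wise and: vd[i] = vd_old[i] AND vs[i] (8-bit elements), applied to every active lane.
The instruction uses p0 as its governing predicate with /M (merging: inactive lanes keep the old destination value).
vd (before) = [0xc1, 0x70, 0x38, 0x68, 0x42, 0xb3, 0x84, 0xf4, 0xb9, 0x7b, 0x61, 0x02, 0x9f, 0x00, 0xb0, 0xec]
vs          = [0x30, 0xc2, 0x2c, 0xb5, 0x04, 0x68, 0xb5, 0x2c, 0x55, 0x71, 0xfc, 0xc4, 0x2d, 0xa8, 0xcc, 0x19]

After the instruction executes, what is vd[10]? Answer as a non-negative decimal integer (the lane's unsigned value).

vd[10] = 97

register lanes = 128/8 = 16
p0[j] = (11+j < 21); true for j=0..9 → 10 lanes set
[0] and(0xc1,0x30) = 0x00
[1] and(0x70,0xc2) = 0x40
[2] and(0x38,0x2c) = 0x28
[3] and(0x68,0xb5) = 0x20
[4] and(0x42,0x04) = 0x00
[5] and(0xb3,0x68) = 0x20
[6] and(0x84,0xb5) = 0x84
[7] and(0xf4,0x2c) = 0x24
[8] and(0xb9,0x55) = 0x11
[9] and(0x7b,0x71) = 0x71
[10] tail/keep = 0x61
[11] tail/keep = 0x02
[12] tail/keep = 0x9f
[13] tail/keep = 0x00
[14] tail/keep = 0xb0
[15] tail/keep = 0xec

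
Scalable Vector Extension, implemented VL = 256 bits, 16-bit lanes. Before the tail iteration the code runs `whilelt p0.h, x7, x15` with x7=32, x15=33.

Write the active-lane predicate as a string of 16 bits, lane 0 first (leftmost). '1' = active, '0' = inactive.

predicate = 1000000000000000

lane count: 256 div 16 = 16
active while 32+j < 33, i.e. j ∈ [0,1) capped at 16 ⇒ 1
bits (lane 0 leftmost): 1000000000000000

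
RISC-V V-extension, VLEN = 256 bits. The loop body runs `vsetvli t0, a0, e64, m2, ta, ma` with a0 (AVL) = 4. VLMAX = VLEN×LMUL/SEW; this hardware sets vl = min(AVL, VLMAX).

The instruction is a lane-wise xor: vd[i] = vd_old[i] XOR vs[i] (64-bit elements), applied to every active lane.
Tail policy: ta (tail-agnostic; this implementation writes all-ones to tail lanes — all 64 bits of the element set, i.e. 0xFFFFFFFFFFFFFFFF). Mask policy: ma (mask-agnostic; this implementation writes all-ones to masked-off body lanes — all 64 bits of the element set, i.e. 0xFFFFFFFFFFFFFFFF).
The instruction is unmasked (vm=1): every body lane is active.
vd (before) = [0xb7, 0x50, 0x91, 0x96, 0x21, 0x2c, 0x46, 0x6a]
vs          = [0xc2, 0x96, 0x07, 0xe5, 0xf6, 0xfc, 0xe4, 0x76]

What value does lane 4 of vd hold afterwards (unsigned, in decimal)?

VLMAX = (256 × 2) / 64 = 8 lanes
AVL=4 ≤ VLMAX=8, so vl = 4
lane  0: xor(0xb7,0xc2) ⇒ 0x75
lane  1: xor(0x50,0x96) ⇒ 0xc6
lane  2: xor(0x91,0x07) ⇒ 0x96
lane  3: xor(0x96,0xe5) ⇒ 0x73
lane  4: tail/ones ⇒ 0xffffffffffffffff
lane  5: tail/ones ⇒ 0xffffffffffffffff
lane  6: tail/ones ⇒ 0xffffffffffffffff
lane  7: tail/ones ⇒ 0xffffffffffffffff

vd[4] = 18446744073709551615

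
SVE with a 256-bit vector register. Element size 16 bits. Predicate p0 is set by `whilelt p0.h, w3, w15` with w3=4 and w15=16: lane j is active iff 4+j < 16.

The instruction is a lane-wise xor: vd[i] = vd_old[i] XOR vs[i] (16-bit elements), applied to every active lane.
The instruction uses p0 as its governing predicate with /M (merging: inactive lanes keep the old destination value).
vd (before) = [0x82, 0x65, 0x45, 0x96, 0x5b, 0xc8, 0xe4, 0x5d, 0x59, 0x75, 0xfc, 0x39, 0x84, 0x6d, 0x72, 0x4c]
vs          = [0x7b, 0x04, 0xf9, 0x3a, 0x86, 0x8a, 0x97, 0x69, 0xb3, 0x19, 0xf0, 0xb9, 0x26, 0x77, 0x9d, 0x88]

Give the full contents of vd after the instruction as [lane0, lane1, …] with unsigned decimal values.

vd = [249, 97, 188, 172, 221, 66, 115, 52, 234, 108, 12, 128, 132, 109, 114, 76]

register lanes = 256/16 = 16
p0[j] = (4+j < 16); true for j=0..11 → 12 lanes set
lane  0: xor(0x82,0x7b) ⇒ 0xf9
lane  1: xor(0x65,0x04) ⇒ 0x61
lane  2: xor(0x45,0xf9) ⇒ 0xbc
lane  3: xor(0x96,0x3a) ⇒ 0xac
lane  4: xor(0x5b,0x86) ⇒ 0xdd
lane  5: xor(0xc8,0x8a) ⇒ 0x42
lane  6: xor(0xe4,0x97) ⇒ 0x73
lane  7: xor(0x5d,0x69) ⇒ 0x34
lane  8: xor(0x59,0xb3) ⇒ 0xea
lane  9: xor(0x75,0x19) ⇒ 0x6c
lane 10: xor(0xfc,0xf0) ⇒ 0x0c
lane 11: xor(0x39,0xb9) ⇒ 0x80
lane 12: tail/keep ⇒ 0x84
lane 13: tail/keep ⇒ 0x6d
lane 14: tail/keep ⇒ 0x72
lane 15: tail/keep ⇒ 0x4c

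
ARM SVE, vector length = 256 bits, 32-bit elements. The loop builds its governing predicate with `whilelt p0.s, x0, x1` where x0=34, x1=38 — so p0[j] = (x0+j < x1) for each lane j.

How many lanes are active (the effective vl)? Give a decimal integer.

256-bit reg / 32-bit elem → 8 lanes
whilelt: lane j active iff 34+j < 38 → j < 4 → 4 active

vl = 4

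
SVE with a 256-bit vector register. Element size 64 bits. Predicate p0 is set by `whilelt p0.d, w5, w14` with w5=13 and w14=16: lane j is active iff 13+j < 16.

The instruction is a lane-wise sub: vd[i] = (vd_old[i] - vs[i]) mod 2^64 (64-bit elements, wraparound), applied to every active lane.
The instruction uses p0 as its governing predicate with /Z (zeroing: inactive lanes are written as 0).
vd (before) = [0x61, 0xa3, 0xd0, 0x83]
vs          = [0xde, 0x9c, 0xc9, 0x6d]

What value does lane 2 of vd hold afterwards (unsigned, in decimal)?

256-bit reg / 64-bit elem → 4 lanes
whilelt: lane j active iff 13+j < 16 → j < 3 → 3 active
vd[0] sub(0x61,0xde) -> 0xffffffffffffff83
vd[1] sub(0xa3,0x9c) -> 0x07
vd[2] sub(0xd0,0xc9) -> 0x07
vd[3] tail/zero -> 0x00

vd[2] = 7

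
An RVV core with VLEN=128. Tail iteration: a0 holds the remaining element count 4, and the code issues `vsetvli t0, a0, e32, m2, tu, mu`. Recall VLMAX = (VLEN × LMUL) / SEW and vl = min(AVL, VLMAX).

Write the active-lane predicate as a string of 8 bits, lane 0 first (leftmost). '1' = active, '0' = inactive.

VLMAX = (128 × 2) / 32 = 8 lanes
vl ← min(4, 8) = 4
bits (lane 0 leftmost): 11110000

predicate = 11110000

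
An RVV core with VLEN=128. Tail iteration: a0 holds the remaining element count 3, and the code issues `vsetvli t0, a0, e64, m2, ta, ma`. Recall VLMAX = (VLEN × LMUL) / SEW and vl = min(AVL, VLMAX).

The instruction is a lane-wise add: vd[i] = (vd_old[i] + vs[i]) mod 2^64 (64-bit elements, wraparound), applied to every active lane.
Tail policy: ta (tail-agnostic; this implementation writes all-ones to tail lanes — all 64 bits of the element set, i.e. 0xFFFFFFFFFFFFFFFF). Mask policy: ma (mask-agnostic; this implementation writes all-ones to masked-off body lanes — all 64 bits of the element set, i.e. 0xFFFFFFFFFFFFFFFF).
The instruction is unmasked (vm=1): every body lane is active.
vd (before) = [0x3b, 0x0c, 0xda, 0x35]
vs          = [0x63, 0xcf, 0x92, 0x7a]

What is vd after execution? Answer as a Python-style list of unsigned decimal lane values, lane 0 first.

lanes per group: 128·2/64 = 4
vl ← min(3, 4) = 3
lane  0: add(0x3b,0x63) ⇒ 0x9e
lane  1: add(0x0c,0xcf) ⇒ 0xdb
lane  2: add(0xda,0x92) ⇒ 0x16c
lane  3: tail/ones ⇒ 0xffffffffffffffff

vd = [158, 219, 364, 18446744073709551615]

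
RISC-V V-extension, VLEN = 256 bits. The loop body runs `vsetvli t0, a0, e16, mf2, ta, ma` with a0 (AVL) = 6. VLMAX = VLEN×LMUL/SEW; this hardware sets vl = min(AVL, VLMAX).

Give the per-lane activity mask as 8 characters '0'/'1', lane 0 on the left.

VLMAX = VLEN×LMUL/SEW = 256×1/2/16 = 8
vl = min(AVL, VLMAX) = min(6, 8) = 6
bits (lane 0 leftmost): 11111100

predicate = 11111100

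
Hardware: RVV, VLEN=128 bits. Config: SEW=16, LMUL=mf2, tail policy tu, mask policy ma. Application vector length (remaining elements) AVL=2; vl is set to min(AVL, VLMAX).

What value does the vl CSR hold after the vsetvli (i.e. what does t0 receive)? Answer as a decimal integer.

VLMAX = VLEN×LMUL/SEW = 128×1/2/16 = 4
AVL=2 ≤ VLMAX=4, so vl = 2

vl = 2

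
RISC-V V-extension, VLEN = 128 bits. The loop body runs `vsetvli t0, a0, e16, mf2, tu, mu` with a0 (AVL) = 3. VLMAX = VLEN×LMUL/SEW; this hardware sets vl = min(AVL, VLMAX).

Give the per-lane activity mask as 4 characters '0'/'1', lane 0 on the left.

predicate = 1110

lanes per group: 128·1/2/16 = 4
vl = min(AVL, VLMAX) = min(3, 4) = 3
bits (lane 0 leftmost): 1110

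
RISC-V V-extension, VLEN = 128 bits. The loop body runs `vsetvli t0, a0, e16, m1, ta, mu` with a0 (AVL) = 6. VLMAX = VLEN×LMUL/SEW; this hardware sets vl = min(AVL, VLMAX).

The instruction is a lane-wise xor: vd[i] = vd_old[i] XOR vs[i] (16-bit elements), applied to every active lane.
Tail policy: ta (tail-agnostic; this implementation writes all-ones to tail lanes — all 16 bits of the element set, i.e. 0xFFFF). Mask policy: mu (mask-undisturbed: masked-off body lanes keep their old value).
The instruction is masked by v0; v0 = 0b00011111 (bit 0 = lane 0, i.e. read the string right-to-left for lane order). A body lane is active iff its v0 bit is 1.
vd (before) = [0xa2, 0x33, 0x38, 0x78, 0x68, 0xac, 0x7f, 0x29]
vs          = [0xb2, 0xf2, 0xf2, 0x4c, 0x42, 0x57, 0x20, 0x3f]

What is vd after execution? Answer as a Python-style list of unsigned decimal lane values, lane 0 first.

vd = [16, 193, 202, 52, 42, 172, 65535, 65535]

VLMAX = (128 × 1) / 16 = 8 lanes
vl ← min(6, 8) = 6
lane  0: xor(0xa2,0xb2) ⇒ 0x10
lane  1: xor(0x33,0xf2) ⇒ 0xc1
lane  2: xor(0x38,0xf2) ⇒ 0xca
lane  3: xor(0x78,0x4c) ⇒ 0x34
lane  4: xor(0x68,0x42) ⇒ 0x2a
lane  5: mask-off/keep ⇒ 0xac
lane  6: tail/ones ⇒ 0xffff
lane  7: tail/ones ⇒ 0xffff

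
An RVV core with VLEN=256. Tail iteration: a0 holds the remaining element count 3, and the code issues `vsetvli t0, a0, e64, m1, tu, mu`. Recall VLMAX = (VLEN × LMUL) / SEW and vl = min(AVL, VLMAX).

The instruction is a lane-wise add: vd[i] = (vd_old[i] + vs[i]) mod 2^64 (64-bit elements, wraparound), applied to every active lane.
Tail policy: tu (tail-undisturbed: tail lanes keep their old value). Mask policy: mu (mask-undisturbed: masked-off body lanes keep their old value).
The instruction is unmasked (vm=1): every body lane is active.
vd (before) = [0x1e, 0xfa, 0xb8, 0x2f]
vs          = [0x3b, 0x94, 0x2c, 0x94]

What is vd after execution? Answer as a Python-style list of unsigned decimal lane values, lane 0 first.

vd = [89, 398, 228, 47]

VLMAX = VLEN×LMUL/SEW = 256×1/64 = 4
vl ← min(3, 4) = 3
  i=0: add(0x1e,0x3b) → 89
  i=1: add(0xfa,0x94) → 398
  i=2: add(0xb8,0x2c) → 228
  i=3: tail/keep → 47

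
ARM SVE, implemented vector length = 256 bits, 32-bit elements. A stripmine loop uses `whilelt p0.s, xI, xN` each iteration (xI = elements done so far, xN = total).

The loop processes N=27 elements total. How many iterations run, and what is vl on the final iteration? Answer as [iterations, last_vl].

256-bit reg / 32-bit elem → 8 lanes
iterations = ceil(27/8) = 4; final-pass vl = 3

[iterations, last_vl] = [4, 3]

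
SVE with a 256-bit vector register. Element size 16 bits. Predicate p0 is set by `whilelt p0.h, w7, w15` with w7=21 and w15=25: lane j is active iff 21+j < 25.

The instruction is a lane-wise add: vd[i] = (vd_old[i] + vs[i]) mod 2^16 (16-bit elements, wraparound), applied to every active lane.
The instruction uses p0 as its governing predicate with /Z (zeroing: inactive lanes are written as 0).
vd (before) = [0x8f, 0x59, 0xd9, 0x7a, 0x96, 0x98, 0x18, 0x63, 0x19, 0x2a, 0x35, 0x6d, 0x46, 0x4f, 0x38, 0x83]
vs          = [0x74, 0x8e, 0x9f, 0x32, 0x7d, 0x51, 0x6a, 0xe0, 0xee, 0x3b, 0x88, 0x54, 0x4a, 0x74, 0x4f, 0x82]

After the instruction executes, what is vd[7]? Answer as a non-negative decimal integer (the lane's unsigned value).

vd[7] = 0

lane count: 256 div 16 = 16
active while 21+j < 25, i.e. j ∈ [0,4) capped at 16 ⇒ 4
vd[0] add(0x8f,0x74) -> 0x103
vd[1] add(0x59,0x8e) -> 0xe7
vd[2] add(0xd9,0x9f) -> 0x178
vd[3] add(0x7a,0x32) -> 0xac
vd[4] tail/zero -> 0x00
vd[5] tail/zero -> 0x00
vd[6] tail/zero -> 0x00
vd[7] tail/zero -> 0x00
vd[8] tail/zero -> 0x00
vd[9] tail/zero -> 0x00
vd[10] tail/zero -> 0x00
vd[11] tail/zero -> 0x00
vd[12] tail/zero -> 0x00
vd[13] tail/zero -> 0x00
vd[14] tail/zero -> 0x00
vd[15] tail/zero -> 0x00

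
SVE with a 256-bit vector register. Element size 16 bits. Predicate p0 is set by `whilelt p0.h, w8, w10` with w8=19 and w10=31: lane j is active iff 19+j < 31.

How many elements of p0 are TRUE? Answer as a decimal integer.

vl = 12

256-bit reg / 16-bit elem → 16 lanes
active while 19+j < 31, i.e. j ∈ [0,12) capped at 16 ⇒ 12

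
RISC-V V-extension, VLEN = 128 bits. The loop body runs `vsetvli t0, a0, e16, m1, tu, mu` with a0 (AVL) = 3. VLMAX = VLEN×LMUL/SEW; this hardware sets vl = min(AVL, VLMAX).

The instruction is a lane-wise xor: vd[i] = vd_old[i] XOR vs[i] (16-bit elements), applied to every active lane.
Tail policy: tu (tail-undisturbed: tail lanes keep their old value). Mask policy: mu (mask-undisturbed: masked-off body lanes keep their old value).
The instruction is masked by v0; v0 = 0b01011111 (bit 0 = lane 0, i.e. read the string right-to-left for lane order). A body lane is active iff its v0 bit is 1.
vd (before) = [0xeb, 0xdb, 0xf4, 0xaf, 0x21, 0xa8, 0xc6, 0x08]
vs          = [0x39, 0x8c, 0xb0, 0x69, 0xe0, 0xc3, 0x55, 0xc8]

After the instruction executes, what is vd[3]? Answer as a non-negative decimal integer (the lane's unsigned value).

vd[3] = 175

VLMAX = (128 × 1) / 16 = 8 lanes
vl ← min(3, 8) = 3
  i=0: xor(0xeb,0x39) → 210
  i=1: xor(0xdb,0x8c) → 87
  i=2: xor(0xf4,0xb0) → 68
  i=3: tail/keep → 175
  i=4: tail/keep → 33
  i=5: tail/keep → 168
  i=6: tail/keep → 198
  i=7: tail/keep → 8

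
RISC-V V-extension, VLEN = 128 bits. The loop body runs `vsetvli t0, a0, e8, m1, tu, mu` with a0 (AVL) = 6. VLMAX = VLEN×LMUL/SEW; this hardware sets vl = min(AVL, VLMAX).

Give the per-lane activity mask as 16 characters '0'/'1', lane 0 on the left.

predicate = 1111110000000000

VLMAX = VLEN×LMUL/SEW = 128×1/8 = 16
AVL=6 ≤ VLMAX=16, so vl = 6
bits (lane 0 leftmost): 1111110000000000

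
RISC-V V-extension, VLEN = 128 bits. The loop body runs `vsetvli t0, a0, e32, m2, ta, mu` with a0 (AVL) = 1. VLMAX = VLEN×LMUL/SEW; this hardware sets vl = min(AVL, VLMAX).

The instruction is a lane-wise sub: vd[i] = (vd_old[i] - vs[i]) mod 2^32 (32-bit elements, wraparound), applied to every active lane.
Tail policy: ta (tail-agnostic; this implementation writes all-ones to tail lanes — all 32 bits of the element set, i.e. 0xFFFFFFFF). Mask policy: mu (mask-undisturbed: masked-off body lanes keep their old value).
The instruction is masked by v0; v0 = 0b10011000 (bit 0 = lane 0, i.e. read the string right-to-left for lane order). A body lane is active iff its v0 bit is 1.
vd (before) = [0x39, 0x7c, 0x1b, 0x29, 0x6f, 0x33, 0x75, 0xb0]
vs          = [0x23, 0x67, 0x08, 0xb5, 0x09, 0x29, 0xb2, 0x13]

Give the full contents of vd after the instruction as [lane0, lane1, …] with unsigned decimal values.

VLMAX = (128 × 2) / 32 = 8 lanes
AVL=1 ≤ VLMAX=8, so vl = 1
vd[0] mask-off/keep -> 0x39
vd[1] tail/ones -> 0xffffffff
vd[2] tail/ones -> 0xffffffff
vd[3] tail/ones -> 0xffffffff
vd[4] tail/ones -> 0xffffffff
vd[5] tail/ones -> 0xffffffff
vd[6] tail/ones -> 0xffffffff
vd[7] tail/ones -> 0xffffffff

vd = [57, 4294967295, 4294967295, 4294967295, 4294967295, 4294967295, 4294967295, 4294967295]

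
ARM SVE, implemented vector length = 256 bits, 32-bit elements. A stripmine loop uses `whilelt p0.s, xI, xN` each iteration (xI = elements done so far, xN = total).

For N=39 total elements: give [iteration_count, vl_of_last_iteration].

[iterations, last_vl] = [5, 7]

256-bit reg / 32-bit elem → 8 lanes
39 elements at 8/iter → 5 passes, remainder 7 on the last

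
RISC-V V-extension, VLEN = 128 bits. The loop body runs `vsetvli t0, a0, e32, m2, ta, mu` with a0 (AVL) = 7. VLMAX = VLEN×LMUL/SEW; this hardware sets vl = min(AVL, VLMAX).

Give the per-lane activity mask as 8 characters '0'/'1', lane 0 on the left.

predicate = 11111110

lanes per group: 128·2/32 = 8
AVL=7 ≤ VLMAX=8, so vl = 7
bits (lane 0 leftmost): 11111110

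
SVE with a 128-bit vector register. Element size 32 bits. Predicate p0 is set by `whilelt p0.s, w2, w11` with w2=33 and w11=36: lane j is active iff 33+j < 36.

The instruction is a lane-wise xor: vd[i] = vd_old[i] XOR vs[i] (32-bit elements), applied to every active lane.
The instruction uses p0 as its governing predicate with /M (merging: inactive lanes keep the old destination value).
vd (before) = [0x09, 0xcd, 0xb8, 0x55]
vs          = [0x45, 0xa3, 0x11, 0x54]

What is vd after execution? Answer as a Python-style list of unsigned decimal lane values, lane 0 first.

vd = [76, 110, 169, 85]

lane count: 128 div 32 = 4
active while 33+j < 36, i.e. j ∈ [0,3) capped at 4 ⇒ 3
vd[0] xor(0x09,0x45) -> 0x4c
vd[1] xor(0xcd,0xa3) -> 0x6e
vd[2] xor(0xb8,0x11) -> 0xa9
vd[3] tail/keep -> 0x55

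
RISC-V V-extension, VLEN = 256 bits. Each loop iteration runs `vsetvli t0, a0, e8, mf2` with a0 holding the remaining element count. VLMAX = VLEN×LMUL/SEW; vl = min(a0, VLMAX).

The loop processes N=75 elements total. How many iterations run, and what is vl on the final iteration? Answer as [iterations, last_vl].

[iterations, last_vl] = [5, 11]

VLMAX = VLEN×LMUL/SEW = 256×1/2/8 = 16
75 elements at 16/iter → 5 passes, remainder 11 on the last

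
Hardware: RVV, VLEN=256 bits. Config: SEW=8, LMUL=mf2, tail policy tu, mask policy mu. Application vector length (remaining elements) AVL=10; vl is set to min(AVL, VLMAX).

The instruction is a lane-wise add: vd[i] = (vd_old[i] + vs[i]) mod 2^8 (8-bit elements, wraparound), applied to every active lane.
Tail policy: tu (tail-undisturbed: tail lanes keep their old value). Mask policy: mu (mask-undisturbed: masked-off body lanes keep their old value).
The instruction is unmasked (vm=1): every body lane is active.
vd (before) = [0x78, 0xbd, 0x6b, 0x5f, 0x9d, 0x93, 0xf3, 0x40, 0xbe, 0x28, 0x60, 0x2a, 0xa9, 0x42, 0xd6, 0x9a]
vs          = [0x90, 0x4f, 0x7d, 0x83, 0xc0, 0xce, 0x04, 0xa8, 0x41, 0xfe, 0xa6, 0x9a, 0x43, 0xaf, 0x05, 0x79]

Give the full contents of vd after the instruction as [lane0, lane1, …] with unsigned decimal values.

VLMAX = VLEN×LMUL/SEW = 256×1/2/8 = 16
AVL=10 ≤ VLMAX=16, so vl = 10
[0] add(0x78,0x90) = 0x08
[1] add(0xbd,0x4f) = 0x0c
[2] add(0x6b,0x7d) = 0xe8
[3] add(0x5f,0x83) = 0xe2
[4] add(0x9d,0xc0) = 0x5d
[5] add(0x93,0xce) = 0x61
[6] add(0xf3,0x04) = 0xf7
[7] add(0x40,0xa8) = 0xe8
[8] add(0xbe,0x41) = 0xff
[9] add(0x28,0xfe) = 0x26
[10] tail/keep = 0x60
[11] tail/keep = 0x2a
[12] tail/keep = 0xa9
[13] tail/keep = 0x42
[14] tail/keep = 0xd6
[15] tail/keep = 0x9a

vd = [8, 12, 232, 226, 93, 97, 247, 232, 255, 38, 96, 42, 169, 66, 214, 154]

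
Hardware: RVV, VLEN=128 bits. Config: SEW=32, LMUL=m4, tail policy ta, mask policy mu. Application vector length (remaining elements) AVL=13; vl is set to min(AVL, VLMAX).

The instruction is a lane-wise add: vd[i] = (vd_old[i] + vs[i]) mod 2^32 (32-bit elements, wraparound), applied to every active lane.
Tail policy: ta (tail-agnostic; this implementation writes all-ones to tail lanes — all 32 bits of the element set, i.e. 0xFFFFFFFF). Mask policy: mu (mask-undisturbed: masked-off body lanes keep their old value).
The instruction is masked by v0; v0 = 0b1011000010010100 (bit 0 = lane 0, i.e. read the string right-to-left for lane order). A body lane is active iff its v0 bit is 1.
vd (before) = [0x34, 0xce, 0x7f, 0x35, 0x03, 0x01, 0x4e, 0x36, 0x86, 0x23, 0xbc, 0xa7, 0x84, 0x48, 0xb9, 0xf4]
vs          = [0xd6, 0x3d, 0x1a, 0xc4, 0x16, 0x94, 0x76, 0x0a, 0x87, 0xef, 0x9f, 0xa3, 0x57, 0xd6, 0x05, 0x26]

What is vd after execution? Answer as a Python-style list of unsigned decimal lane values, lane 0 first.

lanes per group: 128·4/32 = 16
vl = min(AVL, VLMAX) = min(13, 16) = 13
[0] mask-off/keep = 0x34
[1] mask-off/keep = 0xce
[2] add(0x7f,0x1a) = 0x99
[3] mask-off/keep = 0x35
[4] add(0x03,0x16) = 0x19
[5] mask-off/keep = 0x01
[6] mask-off/keep = 0x4e
[7] add(0x36,0x0a) = 0x40
[8] mask-off/keep = 0x86
[9] mask-off/keep = 0x23
[10] mask-off/keep = 0xbc
[11] mask-off/keep = 0xa7
[12] add(0x84,0x57) = 0xdb
[13] tail/ones = 0xffffffff
[14] tail/ones = 0xffffffff
[15] tail/ones = 0xffffffff

vd = [52, 206, 153, 53, 25, 1, 78, 64, 134, 35, 188, 167, 219, 4294967295, 4294967295, 4294967295]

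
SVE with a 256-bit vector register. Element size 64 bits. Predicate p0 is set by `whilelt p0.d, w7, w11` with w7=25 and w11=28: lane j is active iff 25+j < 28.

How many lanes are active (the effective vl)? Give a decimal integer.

256-bit reg / 64-bit elem → 4 lanes
p0[j] = (25+j < 28); true for j=0..2 → 3 lanes set

vl = 3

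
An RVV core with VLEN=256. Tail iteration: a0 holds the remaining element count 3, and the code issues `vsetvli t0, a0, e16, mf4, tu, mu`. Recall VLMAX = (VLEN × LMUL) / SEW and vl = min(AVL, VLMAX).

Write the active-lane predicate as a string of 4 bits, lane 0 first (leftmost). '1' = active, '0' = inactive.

predicate = 1110

lanes per group: 256·1/4/16 = 4
vl ← min(3, 4) = 3
bits (lane 0 leftmost): 1110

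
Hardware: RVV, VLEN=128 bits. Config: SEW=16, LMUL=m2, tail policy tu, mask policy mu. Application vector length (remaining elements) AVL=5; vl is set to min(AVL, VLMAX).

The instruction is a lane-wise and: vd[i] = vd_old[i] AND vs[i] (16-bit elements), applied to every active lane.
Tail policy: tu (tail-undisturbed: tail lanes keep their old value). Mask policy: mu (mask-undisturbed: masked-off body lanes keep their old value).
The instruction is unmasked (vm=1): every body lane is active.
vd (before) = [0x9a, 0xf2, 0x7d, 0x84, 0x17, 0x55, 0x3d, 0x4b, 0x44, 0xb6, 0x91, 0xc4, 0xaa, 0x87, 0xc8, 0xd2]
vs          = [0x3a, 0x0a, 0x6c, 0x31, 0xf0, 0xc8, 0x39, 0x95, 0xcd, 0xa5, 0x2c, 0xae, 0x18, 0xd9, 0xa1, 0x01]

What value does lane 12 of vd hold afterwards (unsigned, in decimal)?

vd[12] = 170

VLMAX = VLEN×LMUL/SEW = 128×2/16 = 16
vl = min(AVL, VLMAX) = min(5, 16) = 5
  i=0: and(0x9a,0x3a) → 26
  i=1: and(0xf2,0x0a) → 2
  i=2: and(0x7d,0x6c) → 108
  i=3: and(0x84,0x31) → 0
  i=4: and(0x17,0xf0) → 16
  i=5: tail/keep → 85
  i=6: tail/keep → 61
  i=7: tail/keep → 75
  i=8: tail/keep → 68
  i=9: tail/keep → 182
  i=10: tail/keep → 145
  i=11: tail/keep → 196
  i=12: tail/keep → 170
  i=13: tail/keep → 135
  i=14: tail/keep → 200
  i=15: tail/keep → 210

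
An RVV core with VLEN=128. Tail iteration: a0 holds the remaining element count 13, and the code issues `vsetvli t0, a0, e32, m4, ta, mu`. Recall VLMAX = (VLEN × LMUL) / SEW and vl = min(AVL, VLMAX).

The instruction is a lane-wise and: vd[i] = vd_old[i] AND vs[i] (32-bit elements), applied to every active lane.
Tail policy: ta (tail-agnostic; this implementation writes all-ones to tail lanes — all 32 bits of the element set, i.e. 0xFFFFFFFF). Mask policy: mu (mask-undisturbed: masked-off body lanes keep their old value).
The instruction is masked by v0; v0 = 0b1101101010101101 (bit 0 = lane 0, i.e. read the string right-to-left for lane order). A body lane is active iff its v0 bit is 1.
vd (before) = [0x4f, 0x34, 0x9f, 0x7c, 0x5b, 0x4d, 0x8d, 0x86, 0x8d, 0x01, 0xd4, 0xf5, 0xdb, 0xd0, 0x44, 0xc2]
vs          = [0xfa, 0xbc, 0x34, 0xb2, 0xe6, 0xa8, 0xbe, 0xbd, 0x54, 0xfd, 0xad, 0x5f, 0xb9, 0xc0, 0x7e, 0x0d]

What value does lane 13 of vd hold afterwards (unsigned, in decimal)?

VLMAX = (128 × 4) / 32 = 16 lanes
AVL=13 ≤ VLMAX=16, so vl = 13
  i=0: and(0x4f,0xfa) → 74
  i=1: mask-off/keep → 52
  i=2: and(0x9f,0x34) → 20
  i=3: and(0x7c,0xb2) → 48
  i=4: mask-off/keep → 91
  i=5: and(0x4d,0xa8) → 8
  i=6: mask-off/keep → 141
  i=7: and(0x86,0xbd) → 132
  i=8: mask-off/keep → 141
  i=9: and(0x01,0xfd) → 1
  i=10: mask-off/keep → 212
  i=11: and(0xf5,0x5f) → 85
  i=12: and(0xdb,0xb9) → 153
  i=13: tail/ones → 4294967295
  i=14: tail/ones → 4294967295
  i=15: tail/ones → 4294967295

vd[13] = 4294967295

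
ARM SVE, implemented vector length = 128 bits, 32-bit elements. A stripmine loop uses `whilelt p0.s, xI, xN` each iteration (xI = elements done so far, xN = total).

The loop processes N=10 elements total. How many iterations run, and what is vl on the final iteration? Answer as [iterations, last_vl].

lane count: 128 div 32 = 4
iterations = ceil(10/4) = 3; final-pass vl = 2

[iterations, last_vl] = [3, 2]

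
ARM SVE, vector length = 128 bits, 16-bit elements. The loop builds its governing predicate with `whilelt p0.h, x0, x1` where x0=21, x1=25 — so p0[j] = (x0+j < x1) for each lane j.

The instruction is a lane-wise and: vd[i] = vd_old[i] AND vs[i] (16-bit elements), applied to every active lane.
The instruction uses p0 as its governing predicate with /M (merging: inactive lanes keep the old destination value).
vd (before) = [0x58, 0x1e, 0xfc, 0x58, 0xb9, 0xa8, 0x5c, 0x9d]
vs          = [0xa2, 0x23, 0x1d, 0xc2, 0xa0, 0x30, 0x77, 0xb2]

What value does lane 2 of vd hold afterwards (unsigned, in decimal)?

vd[2] = 28

lane count: 128 div 16 = 8
whilelt: lane j active iff 21+j < 25 → j < 4 → 4 active
vd[0] and(0x58,0xa2) -> 0x00
vd[1] and(0x1e,0x23) -> 0x02
vd[2] and(0xfc,0x1d) -> 0x1c
vd[3] and(0x58,0xc2) -> 0x40
vd[4] tail/keep -> 0xb9
vd[5] tail/keep -> 0xa8
vd[6] tail/keep -> 0x5c
vd[7] tail/keep -> 0x9d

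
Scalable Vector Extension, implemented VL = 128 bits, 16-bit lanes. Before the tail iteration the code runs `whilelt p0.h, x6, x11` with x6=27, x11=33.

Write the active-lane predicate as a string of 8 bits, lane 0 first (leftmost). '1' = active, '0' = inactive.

predicate = 11111100

register lanes = 128/16 = 8
whilelt: lane j active iff 27+j < 33 → j < 6 → 6 active
bits (lane 0 leftmost): 11111100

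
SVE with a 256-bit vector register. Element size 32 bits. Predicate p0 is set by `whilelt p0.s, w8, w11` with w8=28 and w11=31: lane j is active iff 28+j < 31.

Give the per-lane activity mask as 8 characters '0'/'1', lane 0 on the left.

predicate = 11100000

lane count: 256 div 32 = 8
active while 28+j < 31, i.e. j ∈ [0,3) capped at 8 ⇒ 3
bits (lane 0 leftmost): 11100000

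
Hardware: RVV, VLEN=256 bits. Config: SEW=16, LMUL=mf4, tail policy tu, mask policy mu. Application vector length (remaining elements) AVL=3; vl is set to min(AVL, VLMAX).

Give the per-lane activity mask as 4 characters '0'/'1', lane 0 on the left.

predicate = 1110

VLMAX = VLEN×LMUL/SEW = 256×1/4/16 = 4
vl ← min(3, 4) = 3
bits (lane 0 leftmost): 1110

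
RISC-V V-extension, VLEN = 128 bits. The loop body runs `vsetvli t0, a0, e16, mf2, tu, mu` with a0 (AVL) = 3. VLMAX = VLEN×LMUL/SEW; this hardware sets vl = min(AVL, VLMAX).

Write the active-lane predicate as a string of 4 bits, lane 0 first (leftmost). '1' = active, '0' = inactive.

predicate = 1110

VLMAX = (128 × 1/2) / 16 = 4 lanes
vl = min(AVL, VLMAX) = min(3, 4) = 3
bits (lane 0 leftmost): 1110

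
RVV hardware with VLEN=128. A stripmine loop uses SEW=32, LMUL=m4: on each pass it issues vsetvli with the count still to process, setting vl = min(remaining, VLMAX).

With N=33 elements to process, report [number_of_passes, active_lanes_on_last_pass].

[iterations, last_vl] = [3, 1]

VLMAX = VLEN×LMUL/SEW = 128×4/32 = 16
N=33: ⌈33/16⌉ = 3 iters; last vl = 33 − 2×16 = 1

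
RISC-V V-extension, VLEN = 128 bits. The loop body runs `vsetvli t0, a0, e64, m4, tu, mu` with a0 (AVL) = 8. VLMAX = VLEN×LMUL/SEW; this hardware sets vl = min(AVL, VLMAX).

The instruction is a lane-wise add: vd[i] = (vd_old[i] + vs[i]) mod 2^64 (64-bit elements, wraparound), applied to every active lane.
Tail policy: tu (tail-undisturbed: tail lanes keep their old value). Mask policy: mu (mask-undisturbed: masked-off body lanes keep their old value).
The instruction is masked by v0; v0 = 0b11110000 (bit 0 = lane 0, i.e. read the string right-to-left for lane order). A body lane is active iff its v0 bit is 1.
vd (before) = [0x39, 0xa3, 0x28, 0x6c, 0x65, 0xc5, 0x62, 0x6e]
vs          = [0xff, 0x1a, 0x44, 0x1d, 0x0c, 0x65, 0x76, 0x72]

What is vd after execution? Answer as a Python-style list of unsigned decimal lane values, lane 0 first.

lanes per group: 128·4/64 = 8
vl ← min(8, 8) = 8
[0] mask-off/keep = 0x39
[1] mask-off/keep = 0xa3
[2] mask-off/keep = 0x28
[3] mask-off/keep = 0x6c
[4] add(0x65,0x0c) = 0x71
[5] add(0xc5,0x65) = 0x12a
[6] add(0x62,0x76) = 0xd8
[7] add(0x6e,0x72) = 0xe0

vd = [57, 163, 40, 108, 113, 298, 216, 224]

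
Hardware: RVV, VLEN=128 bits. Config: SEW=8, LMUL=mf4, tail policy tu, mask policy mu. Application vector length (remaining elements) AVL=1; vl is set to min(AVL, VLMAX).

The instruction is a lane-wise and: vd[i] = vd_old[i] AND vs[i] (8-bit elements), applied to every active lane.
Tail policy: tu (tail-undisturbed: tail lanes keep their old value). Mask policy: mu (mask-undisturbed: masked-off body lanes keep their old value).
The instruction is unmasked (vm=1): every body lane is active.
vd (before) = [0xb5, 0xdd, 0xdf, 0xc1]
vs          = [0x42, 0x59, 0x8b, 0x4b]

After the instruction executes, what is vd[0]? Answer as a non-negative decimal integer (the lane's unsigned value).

vd[0] = 0

VLMAX = VLEN×LMUL/SEW = 128×1/4/8 = 4
vl = min(AVL, VLMAX) = min(1, 4) = 1
[0] and(0xb5,0x42) = 0x00
[1] tail/keep = 0xdd
[2] tail/keep = 0xdf
[3] tail/keep = 0xc1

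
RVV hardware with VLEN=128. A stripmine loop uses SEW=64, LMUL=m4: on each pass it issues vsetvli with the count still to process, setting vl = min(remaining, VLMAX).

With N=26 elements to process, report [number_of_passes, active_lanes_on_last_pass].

[iterations, last_vl] = [4, 2]

VLMAX = VLEN×LMUL/SEW = 128×4/64 = 8
iterations = ceil(26/8) = 4; final-pass vl = 2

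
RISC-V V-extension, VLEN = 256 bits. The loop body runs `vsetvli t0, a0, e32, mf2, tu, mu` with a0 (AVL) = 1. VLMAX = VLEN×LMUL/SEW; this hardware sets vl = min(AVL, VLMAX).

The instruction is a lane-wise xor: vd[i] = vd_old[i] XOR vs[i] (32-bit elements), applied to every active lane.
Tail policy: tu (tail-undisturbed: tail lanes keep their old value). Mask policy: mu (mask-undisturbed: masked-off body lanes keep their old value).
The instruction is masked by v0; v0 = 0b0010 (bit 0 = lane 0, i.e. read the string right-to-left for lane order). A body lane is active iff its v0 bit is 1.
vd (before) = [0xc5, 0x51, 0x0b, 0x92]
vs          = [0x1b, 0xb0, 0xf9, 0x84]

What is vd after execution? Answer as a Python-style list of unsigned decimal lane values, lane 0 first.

vd = [197, 81, 11, 146]

lanes per group: 256·1/2/32 = 4
AVL=1 ≤ VLMAX=4, so vl = 1
[0] mask-off/keep = 0xc5
[1] tail/keep = 0x51
[2] tail/keep = 0x0b
[3] tail/keep = 0x92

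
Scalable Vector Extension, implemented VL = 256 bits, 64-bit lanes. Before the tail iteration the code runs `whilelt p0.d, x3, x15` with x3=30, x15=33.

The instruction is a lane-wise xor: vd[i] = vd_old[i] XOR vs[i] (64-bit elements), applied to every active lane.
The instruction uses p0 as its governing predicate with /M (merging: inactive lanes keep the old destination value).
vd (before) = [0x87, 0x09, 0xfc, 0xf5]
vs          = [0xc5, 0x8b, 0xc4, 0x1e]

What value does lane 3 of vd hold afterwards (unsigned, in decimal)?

vd[3] = 245

256-bit reg / 64-bit elem → 4 lanes
active while 30+j < 33, i.e. j ∈ [0,3) capped at 4 ⇒ 3
vd[0] xor(0x87,0xc5) -> 0x42
vd[1] xor(0x09,0x8b) -> 0x82
vd[2] xor(0xfc,0xc4) -> 0x38
vd[3] tail/keep -> 0xf5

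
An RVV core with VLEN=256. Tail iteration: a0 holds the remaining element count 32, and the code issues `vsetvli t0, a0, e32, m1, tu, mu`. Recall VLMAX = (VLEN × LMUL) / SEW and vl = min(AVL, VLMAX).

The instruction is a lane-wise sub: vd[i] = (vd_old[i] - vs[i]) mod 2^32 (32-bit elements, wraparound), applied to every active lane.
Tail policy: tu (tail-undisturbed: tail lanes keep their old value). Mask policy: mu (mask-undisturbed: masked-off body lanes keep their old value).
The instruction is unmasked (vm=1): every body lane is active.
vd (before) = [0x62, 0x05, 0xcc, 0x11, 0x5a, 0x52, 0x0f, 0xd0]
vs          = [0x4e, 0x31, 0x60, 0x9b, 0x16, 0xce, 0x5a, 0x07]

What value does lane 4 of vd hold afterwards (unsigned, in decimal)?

vd[4] = 68

VLMAX = (256 × 1) / 32 = 8 lanes
vl = min(AVL, VLMAX) = min(32, 8) = 8
vd[0] sub(0x62,0x4e) -> 0x14
vd[1] sub(0x05,0x31) -> 0xffffffd4
vd[2] sub(0xcc,0x60) -> 0x6c
vd[3] sub(0x11,0x9b) -> 0xffffff76
vd[4] sub(0x5a,0x16) -> 0x44
vd[5] sub(0x52,0xce) -> 0xffffff84
vd[6] sub(0x0f,0x5a) -> 0xffffffb5
vd[7] sub(0xd0,0x07) -> 0xc9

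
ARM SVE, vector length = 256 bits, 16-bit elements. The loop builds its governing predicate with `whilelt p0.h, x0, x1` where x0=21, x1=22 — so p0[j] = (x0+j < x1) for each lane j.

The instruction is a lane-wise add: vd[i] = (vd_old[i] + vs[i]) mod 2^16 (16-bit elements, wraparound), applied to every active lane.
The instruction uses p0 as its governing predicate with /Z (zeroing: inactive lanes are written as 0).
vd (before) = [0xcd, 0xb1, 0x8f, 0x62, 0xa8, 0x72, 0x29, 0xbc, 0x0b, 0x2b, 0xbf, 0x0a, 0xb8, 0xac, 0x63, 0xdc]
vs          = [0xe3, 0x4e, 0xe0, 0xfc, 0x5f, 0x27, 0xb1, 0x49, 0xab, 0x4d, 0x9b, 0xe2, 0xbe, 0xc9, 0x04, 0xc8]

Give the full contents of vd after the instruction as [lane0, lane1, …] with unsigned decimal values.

256-bit reg / 16-bit elem → 16 lanes
p0[j] = (21+j < 22); true for j=0..0 → 1 lanes set
lane  0: add(0xcd,0xe3) ⇒ 0x1b0
lane  1: tail/zero ⇒ 0x00
lane  2: tail/zero ⇒ 0x00
lane  3: tail/zero ⇒ 0x00
lane  4: tail/zero ⇒ 0x00
lane  5: tail/zero ⇒ 0x00
lane  6: tail/zero ⇒ 0x00
lane  7: tail/zero ⇒ 0x00
lane  8: tail/zero ⇒ 0x00
lane  9: tail/zero ⇒ 0x00
lane 10: tail/zero ⇒ 0x00
lane 11: tail/zero ⇒ 0x00
lane 12: tail/zero ⇒ 0x00
lane 13: tail/zero ⇒ 0x00
lane 14: tail/zero ⇒ 0x00
lane 15: tail/zero ⇒ 0x00

vd = [432, 0, 0, 0, 0, 0, 0, 0, 0, 0, 0, 0, 0, 0, 0, 0]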